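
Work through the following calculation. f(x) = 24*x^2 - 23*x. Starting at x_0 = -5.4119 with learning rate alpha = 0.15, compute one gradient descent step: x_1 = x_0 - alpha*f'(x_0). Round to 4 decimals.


We compute the gradient at x_0 and apply the update.
f'(x) = 48*x - 23
f'(-5.4119) = 48*-5.4119 - 23 = -282.7712
x_1 = -5.4119 - 0.15*-282.7712 = 37.0038


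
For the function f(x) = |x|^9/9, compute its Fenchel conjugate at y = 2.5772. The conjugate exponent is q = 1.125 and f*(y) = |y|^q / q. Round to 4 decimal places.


The conjugate exponent q satisfies 1/p + 1/q = 1.
p = 9, so q = 9/(9 - 1) = 1.125
|y|^q = 2.5772^1.125 = 2.901
f*(2.5772) = 2.901 / 1.125 = 2.5786


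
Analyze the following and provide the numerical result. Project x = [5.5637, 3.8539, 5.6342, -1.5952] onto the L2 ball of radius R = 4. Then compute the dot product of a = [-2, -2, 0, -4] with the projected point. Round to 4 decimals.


Step 1: Compute ||x|| (intermediates to 6 decimals).
||x|| = sqrt(5.5637^2 + 3.8539^2 + 5.6342^2 + (-1.5952)^2) = 8.949647
Step 2: Project.
Since ||x|| > R, scale = R/||x|| = 4/8.949647 = 0.446945, proj(x) = scale * x
proj(x) = [2.486668, 1.722481, 2.518178, -0.712967]
Step 3: Dot product.
a^T * proj(x) = -2*2.486668 - 2*1.722481 + 0*2.518178 - 4*(-0.712967) = -5.5664


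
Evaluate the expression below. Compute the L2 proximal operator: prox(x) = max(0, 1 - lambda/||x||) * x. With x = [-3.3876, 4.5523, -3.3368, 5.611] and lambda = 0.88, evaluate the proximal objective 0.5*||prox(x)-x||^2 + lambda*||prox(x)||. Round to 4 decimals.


Step 1: Compute ||x||.
||x|| = 8.6497
Step 2: Compute scaling factor.
scale = max(0, 1 - 0.88/8.6497) = 0.8983
Step 3: prox(x) = [-3.043, 4.0892, -2.9973, 5.0401]
||prox(x)|| = 7.7697
Step 4: Proximal objective.
0.5*||prox-x||^2 = 0.3872
lambda*||prox|| = 6.8373
Total = 7.2245


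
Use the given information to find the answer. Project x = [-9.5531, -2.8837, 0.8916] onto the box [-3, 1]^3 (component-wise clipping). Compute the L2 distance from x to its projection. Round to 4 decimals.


Project each component onto [-3, 1].
clip(-9.5531) = -3.0, clip(-2.8837) = -2.8837, clip(0.8916) = 0.8916
Projection = [-3.0, -2.8837, 0.8916]
Squared diffs: [42.9431, 0.0, 0.0]
Distance = sqrt(42.9431) = 6.5531


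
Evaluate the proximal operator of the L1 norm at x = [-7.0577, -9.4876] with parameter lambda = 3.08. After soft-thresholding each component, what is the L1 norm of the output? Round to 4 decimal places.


Soft-thresholding with lambda = 3.08:
prox(-7.0577) = sign(-7.0577)*max(|-7.0577| - 3.08, 0) = -3.9777
prox(-9.4876) = sign(-9.4876)*max(|-9.4876| - 3.08, 0) = -6.4076
prox(x) = [-3.9777, -6.4076]
||prox(x)||_1 = 3.9777 + 6.4076 = 10.3853


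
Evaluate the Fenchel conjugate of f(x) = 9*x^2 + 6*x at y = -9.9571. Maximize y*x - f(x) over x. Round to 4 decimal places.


f*(y) = sup_x {y*x - a*x^2 - b*x} = sup_x {(y-b)*x - a*x^2}
FOC: (y - b) - 2a*x = 0 => x* = (y - b)/(2a)
x* = (-9.9571 - 6)/(2*9) = -0.8865
f*(-9.9571) = (y-b)^2/(4a) = (-9.9571 - 6)^2/(4*9)
= 254.629/36 = 7.073


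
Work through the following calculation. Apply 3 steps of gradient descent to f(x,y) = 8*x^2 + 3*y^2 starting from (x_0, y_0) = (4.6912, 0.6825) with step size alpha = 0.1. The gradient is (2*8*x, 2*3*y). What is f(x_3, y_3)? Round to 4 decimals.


Gradient descent on f(x,y) = 8*x^2 + 3*y^2.
Starting point: (4.6912, 0.6825), alpha = 0.1
Step 1: grad_x = 2*8*4.6912 = 75.0592, grad_y = 2*3*0.6825 = 4.095
  x_1 = 4.6912 - 0.1*75.0592 = -2.8147
  y_1 = 0.6825 - 0.1*4.095 = 0.273
Step 2: grad_x = 2*8*-2.8147 = -45.0355, grad_y = 2*3*0.273 = 1.638
  x_2 = -2.8147 - 0.1*-45.0355 = 1.6888
  y_2 = 0.273 - 0.1*1.638 = 0.1092
Step 3: grad_x = 2*8*1.6888 = 27.0213, grad_y = 2*3*0.1092 = 0.6552
  x_3 = 1.6888 - 0.1*27.0213 = -1.0133
  y_3 = 0.1092 - 0.1*0.6552 = 0.0437
f(-1.0133, 0.0437) = 8*(-1.0133)^2 + 3*0.0437^2 = 8.2199


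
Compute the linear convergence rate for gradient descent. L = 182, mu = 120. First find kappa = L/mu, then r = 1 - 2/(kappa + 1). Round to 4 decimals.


Step 1: Compute the condition number.
kappa = L/mu = 182/120 = 1.5167
Step 2: Compute the convergence rate.
r = 1 - 2/(kappa + 1) = 1 - 2*mu/(L + mu) = (L - mu)/(L + mu) = 62/302 = 0.2053


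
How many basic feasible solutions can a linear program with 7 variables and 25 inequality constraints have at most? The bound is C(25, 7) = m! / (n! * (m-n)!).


Each vertex corresponds to some choice of n active constraints out of m, so the number of vertices is at most C(m, n) = m! / (n!(m-n)!).
m = 25, n = 7
Numerator: 25 * 24 * 23 * 22 * 21 * 20 * 19
Denominator: 7! = 5040
C(25, 7) = 480700


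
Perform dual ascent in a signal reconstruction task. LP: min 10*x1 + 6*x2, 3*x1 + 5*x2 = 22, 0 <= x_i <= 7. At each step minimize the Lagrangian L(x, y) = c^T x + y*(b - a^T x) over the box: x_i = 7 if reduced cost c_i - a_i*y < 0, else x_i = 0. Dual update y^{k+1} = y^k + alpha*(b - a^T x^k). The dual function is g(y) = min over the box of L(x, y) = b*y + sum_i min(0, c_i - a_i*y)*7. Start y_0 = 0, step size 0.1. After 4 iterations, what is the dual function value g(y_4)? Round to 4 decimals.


Dual ascent for LP: min 10*x1 + 6*x2, 3*x1 + 5*x2 = 22, 0 <= x_i <= 7
Step 1: y^k = 0.0, reduced costs: (10.0, 6.0)
  x^k = (0.0, 0.0), subgradient = b - a^T x = 22.0
  y^{k+1} = 0.0 + 0.1*22.0 = 2.2
Step 2: y^k = 2.2, reduced costs: (3.4, -5.0)
  x^k = (0.0, 7.0), subgradient = b - a^T x = -13.0
  y^{k+1} = 2.2 + 0.1*-13.0 = 0.9
Step 3: y^k = 0.9, reduced costs: (7.3, 1.5)
  x^k = (0.0, 0.0), subgradient = b - a^T x = 22.0
  y^{k+1} = 0.9 + 0.1*22.0 = 3.1
Step 4: y^k = 3.1, reduced costs: (0.7, -9.5)
  x^k = (0.0, 7.0), subgradient = b - a^T x = -13.0
  y^{k+1} = 3.1 + 0.1*-13.0 = 1.8
Dual objective at y_4 = 1.8: reduced costs (4.6, -3.0), box minimizer x = (0.0, 7.0)
g(y_4) = b*y + (c1 - a1*y)*x1 + (c2 - a2*y)*x2 = 22*1.8 + 4.6*0.0 + (-3.0)*7.0 = 39.6 + 0.0 - 21.0 = 18.6


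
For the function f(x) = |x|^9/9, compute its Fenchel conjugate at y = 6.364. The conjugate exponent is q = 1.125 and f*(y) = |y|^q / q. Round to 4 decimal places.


The conjugate exponent q satisfies 1/p + 1/q = 1.
p = 9, so q = 9/(9 - 1) = 1.125
|y|^q = 6.364^1.125 = 8.0204
f*(6.364) = 8.0204 / 1.125 = 7.1293


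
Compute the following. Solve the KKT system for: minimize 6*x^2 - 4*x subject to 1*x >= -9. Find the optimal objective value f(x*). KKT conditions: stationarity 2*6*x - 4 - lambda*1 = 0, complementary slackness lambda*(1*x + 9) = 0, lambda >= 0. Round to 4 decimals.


Step 1: Try lambda = 0 (constraint inactive).
Stationarity: 2*6*x - 4 = 0
x* = 4/(2*6) = 1/3 = 0.3333 (rounded; the exact value 1/3 is used below)
Check constraint: 1*0.3333 = 0.3333 >= -9 -- satisfied.
Step 2: Compute optimal value.
f(x*) = 6*(1/3)^2 - 4*(1/3) = -0.6667


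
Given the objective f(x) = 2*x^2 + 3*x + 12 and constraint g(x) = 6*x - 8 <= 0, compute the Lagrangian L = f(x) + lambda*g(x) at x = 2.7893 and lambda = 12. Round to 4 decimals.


Step 1: Evaluate f(x).
f(2.7893) = 2*2.7893^2 + 3*2.7893 + 12 = 35.9283
Step 2: Evaluate g(x).
g(2.7893) = 6*2.7893 - 8 = 8.7358
Step 3: Compute Lagrangian.
L = 35.9283 + 12*8.7358 = 140.7579


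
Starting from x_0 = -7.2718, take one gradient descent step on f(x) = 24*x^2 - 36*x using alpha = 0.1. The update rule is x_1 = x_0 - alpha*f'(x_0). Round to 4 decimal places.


We compute the gradient at x_0 and apply the update.
f'(x) = 48*x - 36
f'(-7.2718) = 48*-7.2718 - 36 = -385.0464
x_1 = -7.2718 - 0.1*-385.0464 = 31.2328


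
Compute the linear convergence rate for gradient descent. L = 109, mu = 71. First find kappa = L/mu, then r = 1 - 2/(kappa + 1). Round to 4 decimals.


Step 1: Compute the condition number.
kappa = L/mu = 109/71 = 1.5352
Step 2: Compute the convergence rate.
r = 1 - 2/(kappa + 1) = 1 - 2*mu/(L + mu) = (L - mu)/(L + mu) = 38/180 = 0.2111


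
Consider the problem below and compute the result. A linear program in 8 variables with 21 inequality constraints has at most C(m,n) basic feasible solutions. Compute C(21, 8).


Each vertex corresponds to some choice of n active constraints out of m, so the number of vertices is at most C(m, n) = m! / (n!(m-n)!).
m = 21, n = 8
Numerator: 21 * 20 * 19 * 18 * 17 * 16 * 15 * 14
Denominator: 8! = 40320
C(21, 8) = 203490


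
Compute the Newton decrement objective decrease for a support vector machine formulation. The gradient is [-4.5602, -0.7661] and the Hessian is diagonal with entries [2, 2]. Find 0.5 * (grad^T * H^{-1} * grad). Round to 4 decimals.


Step 1: H is diagonal, so H^(-1) * g = [-2.2801, -0.3831].
Step 2: g^T H^(-1) g = sum_i g_i^2 / H_ii
  = (-4.5602)^2/2 + (-0.7661)^2/2
  = 10.3977 + 0.2935 = 10.6912
Step 3: Objective decrease = 0.5 * g^T H^(-1) g = 5.3456


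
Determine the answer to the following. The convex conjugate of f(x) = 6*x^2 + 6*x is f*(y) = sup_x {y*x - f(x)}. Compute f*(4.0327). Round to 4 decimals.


f*(y) = sup_x {y*x - a*x^2 - b*x} = sup_x {(y-b)*x - a*x^2}
FOC: (y - b) - 2a*x = 0 => x* = (y - b)/(2a)
x* = (4.0327 - 6)/(2*6) = -0.1639
f*(4.0327) = (y-b)^2/(4a) = (4.0327 - 6)^2/(4*6)
= 3.8703/24 = 0.1613


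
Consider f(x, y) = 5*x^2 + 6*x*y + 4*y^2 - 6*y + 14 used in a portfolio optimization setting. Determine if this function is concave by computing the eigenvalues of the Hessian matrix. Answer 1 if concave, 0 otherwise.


The Hessian of f(x,y) = 5*x^2 + 6*x*y + 4*y^2 - 6*y + 14 is:
H = [[10, 6], [6, 8]]
Trace = 10 + 8 = 18
Determinant = 10*8 - (6)^2 = 44
Discriminant = (18)^2 - 4*44 = 148.0
Eigenvalues: lambda_1 = 2.9172, lambda_2 = 15.0828
The function is not concave.

0


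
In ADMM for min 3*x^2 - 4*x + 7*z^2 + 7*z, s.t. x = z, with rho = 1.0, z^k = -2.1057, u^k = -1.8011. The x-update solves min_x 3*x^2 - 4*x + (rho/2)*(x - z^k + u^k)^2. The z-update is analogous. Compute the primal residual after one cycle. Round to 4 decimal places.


ADMM iteration with rho = 1.0, z^k = -2.1057, u^k = -1.8011
Step 1: x-update.
Minimize 3*x^2 - 4*x + (1.0/2)*(x + 2.1057 - 1.8011)^2
FOC: (2*3 + 1.0)*x = 4 + 1.0*(-2.1057 + 1.8011)
x^{k+1} = 0.5279
Step 2: z-update.
Minimize 7*z^2 + 7*z + (1.0/2)*(0.5279 - z - 1.8011)^2
FOC: (2*7 + 1.0)*z = -7 + 1.0*(0.5279 - 1.8011)
z^{k+1} = -0.5515
Step 3: u-update.
u^{k+1} = -1.8011 + 0.5279 + 0.5515 = -0.7216
Step 4: Primal residual = |0.5279 + 0.5515| = 1.0795


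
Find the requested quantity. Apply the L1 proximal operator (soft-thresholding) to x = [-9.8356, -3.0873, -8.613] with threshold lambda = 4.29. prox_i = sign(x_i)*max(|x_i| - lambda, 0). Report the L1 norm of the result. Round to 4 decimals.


Soft-thresholding with lambda = 4.29:
prox(-9.8356) = sign(-9.8356)*max(|-9.8356| - 4.29, 0) = -5.5456
prox(-3.0873) = sign(-3.0873)*max(|-3.0873| - 4.29, 0) = 0.0
prox(-8.613) = sign(-8.613)*max(|-8.613| - 4.29, 0) = -4.323
prox(x) = [-5.5456, 0.0, -4.323]
||prox(x)||_1 = 5.5456 + 0.0 + 4.323 = 9.8686


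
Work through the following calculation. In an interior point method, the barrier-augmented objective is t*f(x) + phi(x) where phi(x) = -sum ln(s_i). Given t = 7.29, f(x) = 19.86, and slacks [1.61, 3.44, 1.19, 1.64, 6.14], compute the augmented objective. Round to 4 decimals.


Step 1: Compute log-barrier.
ln values: [0.4762, 1.2355, 0.174, 0.4947, 1.8148]
phi = -(0.4762 + 1.2355 + 0.174 + 0.4947 + 1.8148) = -4.1952
Step 2: Compute augmented objective.
t*f(x) = 7.29*19.86 = 144.7794
Total = 144.7794 - 4.1952 = 140.5842


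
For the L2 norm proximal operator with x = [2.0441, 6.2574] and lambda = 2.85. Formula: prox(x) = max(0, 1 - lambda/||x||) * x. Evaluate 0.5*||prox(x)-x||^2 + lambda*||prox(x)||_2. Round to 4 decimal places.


Step 1: Compute ||x||.
||x|| = 6.5828
Step 2: Compute scaling factor.
scale = max(0, 1 - 2.85/6.5828) = 0.5671
Step 3: prox(x) = [1.1591, 3.5483]
||prox(x)|| = 3.7328
Step 4: Proximal objective.
0.5*||prox-x||^2 = 4.0613
lambda*||prox|| = 10.6385
Total = 14.6998


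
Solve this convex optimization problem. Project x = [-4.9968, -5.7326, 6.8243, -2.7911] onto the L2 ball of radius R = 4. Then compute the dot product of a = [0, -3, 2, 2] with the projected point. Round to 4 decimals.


Step 1: Compute ||x|| (intermediates to 6 decimals).
||x|| = sqrt((-4.9968)^2 + (-5.7326)^2 + 6.8243^2 + (-2.7911)^2) = 10.592074
Step 2: Project.
Since ||x|| > R, scale = R/||x|| = 4/10.592074 = 0.377641, proj(x) = scale * x
proj(x) = [-1.886997, -2.164865, 2.577135, -1.054034]
Step 3: Dot product.
a^T * proj(x) = 0*(-1.886997) - 3*(-2.164865) + 2*2.577135 + 2*(-1.054034) = 9.5408


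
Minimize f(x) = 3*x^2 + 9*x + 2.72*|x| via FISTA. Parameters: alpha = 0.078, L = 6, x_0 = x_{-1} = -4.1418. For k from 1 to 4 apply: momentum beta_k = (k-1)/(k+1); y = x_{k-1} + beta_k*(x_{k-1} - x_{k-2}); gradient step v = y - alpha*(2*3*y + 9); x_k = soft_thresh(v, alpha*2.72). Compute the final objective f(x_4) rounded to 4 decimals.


FISTA on f(x) = 3*x^2 + 9*x + 2.72*|x|
L = 6, alpha = 0.078
Iteration 1: beta = 0.0, y = -4.1418 + 0.0*(-4.1418 + 4.1418) = -4.1418
  grad(y) = -15.8508, v = y - alpha*grad = -2.9054
  prox(v) = soft_thresh(-2.9054, 0.2122) = -2.6933
Iteration 2: beta = 0.3333, y = -2.6933 + 0.3333*(-2.6933 + 4.1418) = -2.2104
  grad(y) = -4.2626, v = y - alpha*grad = -1.878
  prox(v) = soft_thresh(-1.878, 0.2122) = -1.6658
Iteration 3: beta = 0.5, y = -1.6658 + 0.5*(-1.6658 + 2.6933) = -1.152
  grad(y) = 2.0877, v = y - alpha*grad = -1.3149
  prox(v) = soft_thresh(-1.3149, 0.2122) = -1.1027
Iteration 4: beta = 0.6, y = -1.1027 + 0.6*(-1.1027 + 1.6658) = -0.7649
  grad(y) = 4.4106, v = y - alpha*grad = -1.1089
  prox(v) = soft_thresh(-1.1089, 0.2122) = -0.8968
f(x_4) = 3*(-0.8968)^2 + 9*(-0.8968) + 2.72*|-0.8968| = -3.2191


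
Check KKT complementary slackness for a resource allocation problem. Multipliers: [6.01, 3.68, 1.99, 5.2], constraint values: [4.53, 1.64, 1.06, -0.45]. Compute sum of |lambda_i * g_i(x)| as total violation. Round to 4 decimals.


KKT complementary slackness check:
lambda_1 * g_1 = 6.01 * 4.53 = 27.2253
lambda_2 * g_2 = 3.68 * 1.64 = 6.0352
lambda_3 * g_3 = 1.99 * 1.06 = 2.1094
lambda_4 * g_4 = 5.2 * -0.45 = -2.34
Total violation = 27.2253 + 6.0352 + 2.1094 + 2.34 = 37.7099


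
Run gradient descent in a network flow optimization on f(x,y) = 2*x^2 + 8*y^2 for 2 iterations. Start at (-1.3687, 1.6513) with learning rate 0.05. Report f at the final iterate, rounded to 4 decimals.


Gradient descent on f(x,y) = 2*x^2 + 8*y^2.
Starting point: (-1.3687, 1.6513), alpha = 0.05
Step 1: grad_x = 2*2*-1.3687 = -5.4748, grad_y = 2*8*1.6513 = 26.4208
  x_1 = -1.3687 - 0.05*-5.4748 = -1.095
  y_1 = 1.6513 - 0.05*26.4208 = 0.3303
Step 2: grad_x = 2*2*-1.095 = -4.3798, grad_y = 2*8*0.3303 = 5.2842
  x_2 = -1.095 - 0.05*-4.3798 = -0.876
  y_2 = 0.3303 - 0.05*5.2842 = 0.0661
f(-0.876, 0.0661) = 2*(-0.876)^2 + 8*0.0661^2 = 1.5695


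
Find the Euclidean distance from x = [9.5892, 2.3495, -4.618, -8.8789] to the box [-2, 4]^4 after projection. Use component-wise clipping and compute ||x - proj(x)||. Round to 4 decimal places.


Project each component onto [-2, 4].
clip(9.5892) = 4.0, clip(2.3495) = 2.3495, clip(-4.618) = -2.0, clip(-8.8789) = -2.0
Projection = [4.0, 2.3495, -2.0, -2.0]
Squared diffs: [31.2392, 0.0, 6.8539, 47.3193]
Distance = sqrt(85.4124) = 9.2419


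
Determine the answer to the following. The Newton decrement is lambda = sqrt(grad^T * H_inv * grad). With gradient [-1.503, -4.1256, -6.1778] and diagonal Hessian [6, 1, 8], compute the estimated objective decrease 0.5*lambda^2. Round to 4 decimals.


Step 1: H is diagonal, so H^(-1) * g = [-0.2505, -4.1256, -0.7722].
Step 2: g^T H^(-1) g = sum_i g_i^2 / H_ii
  = (-1.503)^2/6 + (-4.1256)^2/1 + (-6.1778)^2/8
  = 0.3765 + 17.0206 + 4.7707 = 22.1677
Step 3: Objective decrease = 0.5 * g^T H^(-1) g = 11.0839


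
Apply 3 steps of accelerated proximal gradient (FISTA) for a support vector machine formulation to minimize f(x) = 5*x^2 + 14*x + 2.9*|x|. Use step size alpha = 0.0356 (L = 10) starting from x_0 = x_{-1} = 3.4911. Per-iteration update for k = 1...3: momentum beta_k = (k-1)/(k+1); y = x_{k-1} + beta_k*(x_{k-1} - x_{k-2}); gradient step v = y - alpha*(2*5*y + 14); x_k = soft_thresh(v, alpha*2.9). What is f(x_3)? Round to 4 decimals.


FISTA on f(x) = 5*x^2 + 14*x + 2.9*|x|
L = 10, alpha = 0.0356
Iteration 1: beta = 0.0, y = 3.4911 + 0.0*(3.4911 - 3.4911) = 3.4911
  grad(y) = 48.911, v = y - alpha*grad = 1.7499
  prox(v) = soft_thresh(1.7499, 0.1032) = 1.6466
Iteration 2: beta = 0.3333, y = 1.6466 + 0.3333*(1.6466 - 3.4911) = 1.0318
  grad(y) = 24.318, v = y - alpha*grad = 0.1661
  prox(v) = soft_thresh(0.1661, 0.1032) = 0.0628
Iteration 3: beta = 0.5, y = 0.0628 + 0.5*(0.0628 - 1.6466) = -0.7291
  grad(y) = 6.7095, v = y - alpha*grad = -0.9679
  prox(v) = soft_thresh(-0.9679, 0.1032) = -0.8647
f(x_3) = 5*(-0.8647)^2 + 14*(-0.8647) + 2.9*|-0.8647| = -5.8596


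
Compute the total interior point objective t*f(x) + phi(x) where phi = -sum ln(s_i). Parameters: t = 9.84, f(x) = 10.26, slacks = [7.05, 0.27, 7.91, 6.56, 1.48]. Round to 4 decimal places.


Step 1: Compute log-barrier.
ln values: [1.953, -1.3093, 2.0681, 1.881, 0.392]
phi = -(1.953 - 1.3093 + 2.0681 + 1.881 + 0.392) = -4.9849
Step 2: Compute augmented objective.
t*f(x) = 9.84*10.26 = 100.9584
Total = 100.9584 - 4.9849 = 95.9735


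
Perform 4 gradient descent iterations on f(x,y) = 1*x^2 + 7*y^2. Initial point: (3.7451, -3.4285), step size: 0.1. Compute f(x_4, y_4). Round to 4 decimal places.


Gradient descent on f(x,y) = 1*x^2 + 7*y^2.
Starting point: (3.7451, -3.4285), alpha = 0.1
Step 1: grad_x = 2*1*3.7451 = 7.4902, grad_y = 2*7*-3.4285 = -47.999
  x_1 = 3.7451 - 0.1*7.4902 = 2.9961
  y_1 = -3.4285 - 0.1*-47.999 = 1.3714
Step 2: grad_x = 2*1*2.9961 = 5.9922, grad_y = 2*7*1.3714 = 19.1996
  x_2 = 2.9961 - 0.1*5.9922 = 2.3969
  y_2 = 1.3714 - 0.1*19.1996 = -0.5486
Step 3: grad_x = 2*1*2.3969 = 4.7937, grad_y = 2*7*-0.5486 = -7.6798
  x_3 = 2.3969 - 0.1*4.7937 = 1.9175
  y_3 = -0.5486 - 0.1*-7.6798 = 0.2194
Step 4: grad_x = 2*1*1.9175 = 3.835, grad_y = 2*7*0.2194 = 3.0719
  x_4 = 1.9175 - 0.1*3.835 = 1.534
  y_4 = 0.2194 - 0.1*3.0719 = -0.0878
f(1.534, -0.0878) = 1*1.534^2 + 7*(-0.0878)^2 = 2.4071


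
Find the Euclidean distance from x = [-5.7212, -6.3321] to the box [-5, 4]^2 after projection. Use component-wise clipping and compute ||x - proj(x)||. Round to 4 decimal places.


Project each component onto [-5, 4].
clip(-5.7212) = -5.0, clip(-6.3321) = -5.0
Projection = [-5.0, -5.0]
Squared diffs: [0.5201, 1.7745]
Distance = sqrt(2.2946) = 1.5148


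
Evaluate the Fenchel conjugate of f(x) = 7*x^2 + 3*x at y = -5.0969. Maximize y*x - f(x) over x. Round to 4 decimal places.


f*(y) = sup_x {y*x - a*x^2 - b*x} = sup_x {(y-b)*x - a*x^2}
FOC: (y - b) - 2a*x = 0 => x* = (y - b)/(2a)
x* = (-5.0969 - 3)/(2*7) = -0.5784
f*(-5.0969) = (y-b)^2/(4a) = (-5.0969 - 3)^2/(4*7)
= 65.5598/28 = 2.3414


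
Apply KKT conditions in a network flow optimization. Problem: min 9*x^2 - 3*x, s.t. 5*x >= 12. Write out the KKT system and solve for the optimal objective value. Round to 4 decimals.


Step 1: Try lambda = 0 (constraint inactive).
x_unc = 3/(2*9) = 0.1667
Check: 5*0.1667 = 0.8335 < 12 -- violated!
Step 2: Constraint must be active: 5*x = 12
x* = 12/5 = 2.4
lambda = (2*9*2.4 - 3)/5 = 8.04
Step 3: Compute optimal value.
f(x*) = 9*2.4^2 - 3*2.4 = 44.64


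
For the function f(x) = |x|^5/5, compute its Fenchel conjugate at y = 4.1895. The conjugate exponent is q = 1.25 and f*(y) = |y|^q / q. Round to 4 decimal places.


The conjugate exponent q satisfies 1/p + 1/q = 1.
p = 5, so q = 5/(5 - 1) = 1.25
|y|^q = 4.1895^1.25 = 5.9938
f*(4.1895) = 5.9938 / 1.25 = 4.795


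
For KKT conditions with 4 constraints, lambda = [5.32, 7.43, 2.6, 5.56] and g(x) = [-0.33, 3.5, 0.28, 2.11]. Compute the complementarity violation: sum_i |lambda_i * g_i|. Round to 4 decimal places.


KKT complementary slackness check:
lambda_1 * g_1 = 5.32 * -0.33 = -1.7556
lambda_2 * g_2 = 7.43 * 3.5 = 26.005
lambda_3 * g_3 = 2.6 * 0.28 = 0.728
lambda_4 * g_4 = 5.56 * 2.11 = 11.7316
Total violation = 1.7556 + 26.005 + 0.728 + 11.7316 = 40.2202


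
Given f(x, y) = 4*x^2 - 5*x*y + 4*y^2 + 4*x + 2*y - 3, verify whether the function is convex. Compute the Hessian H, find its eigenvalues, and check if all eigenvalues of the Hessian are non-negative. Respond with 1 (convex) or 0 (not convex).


The Hessian of f(x,y) = 4*x^2 - 5*x*y + 4*y^2 + 4*x + 2*y - 3 is:
H = [[8, -5], [-5, 8]]
Trace = 8 + 8 = 16
Determinant = 8*8 - (-5)^2 = 39
Discriminant = (16)^2 - 4*39 = 100.0
Eigenvalues: lambda_1 = 3.0, lambda_2 = 13.0
The function is convex.

1


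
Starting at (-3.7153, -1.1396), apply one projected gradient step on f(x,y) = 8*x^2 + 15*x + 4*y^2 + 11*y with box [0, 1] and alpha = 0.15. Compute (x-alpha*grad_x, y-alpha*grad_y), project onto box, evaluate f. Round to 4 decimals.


Step 1: Compute gradient at (-3.7153, -1.1396).
grad_x = 2*8*-3.7153 + 15 = -44.4448
grad_y = 2*4*-1.1396 + 11 = 1.8832
Step 2: Gradient step.
x_raw = -3.7153 - 0.15*-44.4448 = 2.9514
y_raw = -1.1396 - 0.15*1.8832 = -1.4221
Step 3: Project onto [0, 1].
x_proj = clip(2.9514) = 1.0
y_proj = clip(-1.4221) = 0.0
Step 4: Evaluate f.
f(1.0, 0.0) = 23.0


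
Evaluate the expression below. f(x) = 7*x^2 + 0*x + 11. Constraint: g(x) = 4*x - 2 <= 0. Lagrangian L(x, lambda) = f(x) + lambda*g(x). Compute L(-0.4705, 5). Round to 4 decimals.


Step 1: Evaluate f(x).
f(-0.4705) = 7*(-0.4705)^2 + 0*(-0.4705) + 11 = 12.5496
Step 2: Evaluate g(x).
g(-0.4705) = 4*-0.4705 - 2 = -3.882
Step 3: Compute Lagrangian.
L = 12.5496 + 5*-3.882 = -6.8604


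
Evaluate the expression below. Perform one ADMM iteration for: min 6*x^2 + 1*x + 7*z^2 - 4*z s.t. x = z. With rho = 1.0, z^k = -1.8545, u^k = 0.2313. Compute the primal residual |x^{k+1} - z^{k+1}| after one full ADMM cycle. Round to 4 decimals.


ADMM iteration with rho = 1.0, z^k = -1.8545, u^k = 0.2313
Step 1: x-update.
Minimize 6*x^2 + 1*x + (1.0/2)*(x + 1.8545 + 0.2313)^2
FOC: (2*6 + 1.0)*x = -1 + 1.0*(-1.8545 - 0.2313)
x^{k+1} = -0.2374
Step 2: z-update.
Minimize 7*z^2 - 4*z + (1.0/2)*(-0.2374 - z + 0.2313)^2
FOC: (2*7 + 1.0)*z = 4 + 1.0*(-0.2374 + 0.2313)
z^{k+1} = 0.2663
Step 3: u-update.
u^{k+1} = 0.2313 - 0.2374 - 0.2663 = -0.2723
Step 4: Primal residual = |-0.2374 - 0.2663| = 0.5036


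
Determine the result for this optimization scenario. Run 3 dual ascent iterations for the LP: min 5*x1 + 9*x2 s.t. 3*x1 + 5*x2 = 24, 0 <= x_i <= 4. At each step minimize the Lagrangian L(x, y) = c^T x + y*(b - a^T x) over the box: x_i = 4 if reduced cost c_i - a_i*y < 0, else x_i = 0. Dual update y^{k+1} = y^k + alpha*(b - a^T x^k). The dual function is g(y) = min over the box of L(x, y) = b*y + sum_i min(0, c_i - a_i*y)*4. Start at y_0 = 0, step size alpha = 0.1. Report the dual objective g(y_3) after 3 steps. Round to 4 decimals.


Dual ascent for LP: min 5*x1 + 9*x2, 3*x1 + 5*x2 = 24, 0 <= x_i <= 4
Step 1: y^k = 0.0, reduced costs: (5.0, 9.0)
  x^k = (0.0, 0.0), subgradient = b - a^T x = 24.0
  y^{k+1} = 0.0 + 0.1*24.0 = 2.4
Step 2: y^k = 2.4, reduced costs: (-2.2, -3.0)
  x^k = (4.0, 4.0), subgradient = b - a^T x = -8.0
  y^{k+1} = 2.4 + 0.1*-8.0 = 1.6
Step 3: y^k = 1.6, reduced costs: (0.2, 1.0)
  x^k = (0.0, 0.0), subgradient = b - a^T x = 24.0
  y^{k+1} = 1.6 + 0.1*24.0 = 4.0
Dual objective at y_3 = 4.0: reduced costs (-7.0, -11.0), box minimizer x = (4.0, 4.0)
g(y_3) = b*y + (c1 - a1*y)*x1 + (c2 - a2*y)*x2 = 24*4.0 + (-7.0)*4.0 + (-11.0)*4.0 = 96.0 - 28.0 - 44.0 = 24.0


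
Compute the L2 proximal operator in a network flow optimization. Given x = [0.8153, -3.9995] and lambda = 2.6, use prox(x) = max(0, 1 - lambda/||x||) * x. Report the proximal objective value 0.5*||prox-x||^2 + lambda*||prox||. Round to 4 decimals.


Step 1: Compute ||x||.
||x|| = 4.0818
Step 2: Compute scaling factor.
scale = max(0, 1 - 2.6/4.0818) = 0.363
Step 3: prox(x) = [0.296, -1.4519]
||prox(x)|| = 1.4818
Step 4: Proximal objective.
0.5*||prox-x||^2 = 3.38
lambda*||prox|| = 3.8527
Total = 7.2326


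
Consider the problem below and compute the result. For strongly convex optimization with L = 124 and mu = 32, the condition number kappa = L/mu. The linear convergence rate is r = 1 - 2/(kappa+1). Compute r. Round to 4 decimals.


Step 1: Compute the condition number.
kappa = L/mu = 124/32 = 3.875
Step 2: Compute the convergence rate.
r = 1 - 2/(kappa + 1) = 1 - 2*mu/(L + mu) = (L - mu)/(L + mu) = 92/156 = 0.5897


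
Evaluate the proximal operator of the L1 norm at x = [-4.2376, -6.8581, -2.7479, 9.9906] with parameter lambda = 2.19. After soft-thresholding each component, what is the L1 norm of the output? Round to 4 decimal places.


Soft-thresholding with lambda = 2.19:
prox(-4.2376) = sign(-4.2376)*max(|-4.2376| - 2.19, 0) = -2.0476
prox(-6.8581) = sign(-6.8581)*max(|-6.8581| - 2.19, 0) = -4.6681
prox(-2.7479) = sign(-2.7479)*max(|-2.7479| - 2.19, 0) = -0.5579
prox(9.9906) = sign(9.9906)*max(|9.9906| - 2.19, 0) = 7.8006
prox(x) = [-2.0476, -4.6681, -0.5579, 7.8006]
||prox(x)||_1 = 2.0476 + 4.6681 + 0.5579 + 7.8006 = 15.0742


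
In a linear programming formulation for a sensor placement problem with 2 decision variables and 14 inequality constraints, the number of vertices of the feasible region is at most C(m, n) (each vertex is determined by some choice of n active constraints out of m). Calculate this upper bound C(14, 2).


Each vertex corresponds to some choice of n active constraints out of m, so the number of vertices is at most C(m, n) = m! / (n!(m-n)!).
m = 14, n = 2
Numerator: 14 * 13
Denominator: 2! = 2
C(14, 2) = 91


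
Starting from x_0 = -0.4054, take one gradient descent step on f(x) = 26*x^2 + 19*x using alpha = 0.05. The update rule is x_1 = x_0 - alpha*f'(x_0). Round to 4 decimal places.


We compute the gradient at x_0 and apply the update.
f'(x) = 52*x + 19
f'(-0.4054) = 52*-0.4054 + 19 = -2.0808
x_1 = -0.4054 - 0.05*-2.0808 = -0.3014


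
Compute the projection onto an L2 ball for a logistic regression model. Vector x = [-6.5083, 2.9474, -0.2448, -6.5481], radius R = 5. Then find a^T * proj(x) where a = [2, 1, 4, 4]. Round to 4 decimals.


Step 1: Compute ||x|| (intermediates to 6 decimals).
||x|| = sqrt((-6.5083)^2 + 2.9474^2 + (-0.2448)^2 + (-6.5481)^2) = 9.694466
Step 2: Project.
Since ||x|| > R, scale = R/||x|| = 5/9.694466 = 0.515758, proj(x) = scale * x
proj(x) = [-3.356708, 1.520145, -0.126258, -3.377235]
Step 3: Dot product.
a^T * proj(x) = 2*(-3.356708) + 1*1.520145 + 4*(-0.126258) + 4*(-3.377235) = -19.2072


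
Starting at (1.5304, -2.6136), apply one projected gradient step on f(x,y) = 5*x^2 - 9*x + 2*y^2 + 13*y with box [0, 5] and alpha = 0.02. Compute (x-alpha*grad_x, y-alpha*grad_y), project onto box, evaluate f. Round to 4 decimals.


Step 1: Compute gradient at (1.5304, -2.6136).
grad_x = 2*5*1.5304 - 9 = 6.304
grad_y = 2*2*-2.6136 + 13 = 2.5456
Step 2: Gradient step.
x_raw = 1.5304 - 0.02*6.304 = 1.4043
y_raw = -2.6136 - 0.02*2.5456 = -2.6645
Step 3: Project onto [0, 5].
x_proj = clip(1.4043) = 1.4043
y_proj = clip(-2.6645) = 0.0
Step 4: Evaluate f.
f(1.4043, 0.0) = -2.7783


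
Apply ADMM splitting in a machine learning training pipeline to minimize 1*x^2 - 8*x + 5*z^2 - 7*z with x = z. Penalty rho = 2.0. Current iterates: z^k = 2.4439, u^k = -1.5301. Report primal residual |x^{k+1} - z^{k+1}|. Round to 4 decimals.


ADMM iteration with rho = 2.0, z^k = 2.4439, u^k = -1.5301
Step 1: x-update.
Minimize 1*x^2 - 8*x + (2.0/2)*(x - 2.4439 - 1.5301)^2
FOC: (2*1 + 2.0)*x = 8 + 2.0*(2.4439 + 1.5301)
x^{k+1} = 3.987
Step 2: z-update.
Minimize 5*z^2 - 7*z + (2.0/2)*(3.987 - z - 1.5301)^2
FOC: (2*5 + 2.0)*z = 7 + 2.0*(3.987 - 1.5301)
z^{k+1} = 0.9928
Step 3: u-update.
u^{k+1} = -1.5301 + 3.987 - 0.9928 = 1.4641
Step 4: Primal residual = |3.987 - 0.9928| = 2.9942


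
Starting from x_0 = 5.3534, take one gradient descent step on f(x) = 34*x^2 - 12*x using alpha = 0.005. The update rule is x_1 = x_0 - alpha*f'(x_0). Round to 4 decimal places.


We compute the gradient at x_0 and apply the update.
f'(x) = 68*x - 12
f'(5.3534) = 68*5.3534 - 12 = 352.0312
x_1 = 5.3534 - 0.005*352.0312 = 3.5932


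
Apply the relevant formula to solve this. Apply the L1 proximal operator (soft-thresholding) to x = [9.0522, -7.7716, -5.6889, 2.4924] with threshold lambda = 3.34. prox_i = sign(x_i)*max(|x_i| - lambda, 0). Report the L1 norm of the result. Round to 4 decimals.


Soft-thresholding with lambda = 3.34:
prox(9.0522) = sign(9.0522)*max(|9.0522| - 3.34, 0) = 5.7122
prox(-7.7716) = sign(-7.7716)*max(|-7.7716| - 3.34, 0) = -4.4316
prox(-5.6889) = sign(-5.6889)*max(|-5.6889| - 3.34, 0) = -2.3489
prox(2.4924) = sign(2.4924)*max(|2.4924| - 3.34, 0) = 0.0
prox(x) = [5.7122, -4.4316, -2.3489, 0.0]
||prox(x)||_1 = 5.7122 + 4.4316 + 2.3489 + 0.0 = 12.4927


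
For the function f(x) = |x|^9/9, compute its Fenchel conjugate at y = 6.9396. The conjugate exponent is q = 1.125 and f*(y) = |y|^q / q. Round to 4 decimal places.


The conjugate exponent q satisfies 1/p + 1/q = 1.
p = 9, so q = 9/(9 - 1) = 1.125
|y|^q = 6.9396^1.125 = 8.841
f*(6.9396) = 8.841 / 1.125 = 7.8587


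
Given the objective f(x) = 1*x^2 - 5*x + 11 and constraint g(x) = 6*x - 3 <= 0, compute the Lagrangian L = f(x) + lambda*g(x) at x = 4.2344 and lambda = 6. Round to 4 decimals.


Step 1: Evaluate f(x).
f(4.2344) = 1*4.2344^2 - 5*4.2344 + 11 = 7.7581
Step 2: Evaluate g(x).
g(4.2344) = 6*4.2344 - 3 = 22.4064
Step 3: Compute Lagrangian.
L = 7.7581 + 6*22.4064 = 142.1965


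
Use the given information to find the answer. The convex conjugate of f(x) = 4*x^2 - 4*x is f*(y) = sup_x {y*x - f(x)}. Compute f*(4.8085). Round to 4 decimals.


f*(y) = sup_x {y*x - a*x^2 - b*x} = sup_x {(y-b)*x - a*x^2}
FOC: (y - b) - 2a*x = 0 => x* = (y - b)/(2a)
x* = (4.8085 + 4)/(2*4) = 1.1011
f*(4.8085) = (y-b)^2/(4a) = (4.8085 + 4)^2/(4*4)
= 77.5897/16 = 4.8494


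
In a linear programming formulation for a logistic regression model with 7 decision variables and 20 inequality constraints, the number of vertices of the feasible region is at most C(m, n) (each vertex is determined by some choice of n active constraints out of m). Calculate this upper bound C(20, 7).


Each vertex corresponds to some choice of n active constraints out of m, so the number of vertices is at most C(m, n) = m! / (n!(m-n)!).
m = 20, n = 7
Numerator: 20 * 19 * 18 * 17 * 16 * 15 * 14
Denominator: 7! = 5040
C(20, 7) = 77520


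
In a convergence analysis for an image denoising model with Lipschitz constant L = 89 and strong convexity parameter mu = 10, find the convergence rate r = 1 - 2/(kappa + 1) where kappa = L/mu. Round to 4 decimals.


Step 1: Compute the condition number.
kappa = L/mu = 89/10 = 8.9
Step 2: Compute the convergence rate.
r = 1 - 2/(kappa + 1) = 1 - 2*mu/(L + mu) = (L - mu)/(L + mu) = 79/99 = 0.798


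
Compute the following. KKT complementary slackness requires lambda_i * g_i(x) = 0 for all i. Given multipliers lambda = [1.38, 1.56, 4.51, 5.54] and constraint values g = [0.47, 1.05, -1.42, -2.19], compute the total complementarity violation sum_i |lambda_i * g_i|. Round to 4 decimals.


KKT complementary slackness check:
lambda_1 * g_1 = 1.38 * 0.47 = 0.6486
lambda_2 * g_2 = 1.56 * 1.05 = 1.638
lambda_3 * g_3 = 4.51 * -1.42 = -6.4042
lambda_4 * g_4 = 5.54 * -2.19 = -12.1326
Total violation = 0.6486 + 1.638 + 6.4042 + 12.1326 = 20.8234


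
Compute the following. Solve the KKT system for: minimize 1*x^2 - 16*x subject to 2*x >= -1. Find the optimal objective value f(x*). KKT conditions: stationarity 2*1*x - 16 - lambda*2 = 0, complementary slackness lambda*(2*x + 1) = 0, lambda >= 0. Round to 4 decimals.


Step 1: Try lambda = 0 (constraint inactive).
Stationarity: 2*1*x - 16 = 0
x* = 16/(2*1) = 8.0
Check constraint: 2*8.0 = 16.0 >= -1 -- satisfied.
Step 2: Compute optimal value.
f(x*) = 1*8.0^2 - 16*8.0 = -64.0


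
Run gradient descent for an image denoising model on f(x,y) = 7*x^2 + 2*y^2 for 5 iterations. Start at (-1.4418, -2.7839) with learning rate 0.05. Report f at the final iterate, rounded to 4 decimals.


Gradient descent on f(x,y) = 7*x^2 + 2*y^2.
Starting point: (-1.4418, -2.7839), alpha = 0.05
Step 1: grad_x = 2*7*-1.4418 = -20.1852, grad_y = 2*2*-2.7839 = -11.1356
  x_1 = -1.4418 - 0.05*-20.1852 = -0.4325
  y_1 = -2.7839 - 0.05*-11.1356 = -2.2271
Step 2: grad_x = 2*7*-0.4325 = -6.0556, grad_y = 2*2*-2.2271 = -8.9085
  x_2 = -0.4325 - 0.05*-6.0556 = -0.1298
  y_2 = -2.2271 - 0.05*-8.9085 = -1.7817
Step 3: grad_x = 2*7*-0.1298 = -1.8167, grad_y = 2*2*-1.7817 = -7.1268
  x_3 = -0.1298 - 0.05*-1.8167 = -0.0389
  y_3 = -1.7817 - 0.05*-7.1268 = -1.4254
Step 4: grad_x = 2*7*-0.0389 = -0.545, grad_y = 2*2*-1.4254 = -5.7014
  x_4 = -0.0389 - 0.05*-0.545 = -0.0117
  y_4 = -1.4254 - 0.05*-5.7014 = -1.1403
Step 5: grad_x = 2*7*-0.0117 = -0.1635, grad_y = 2*2*-1.1403 = -4.5611
  x_5 = -0.0117 - 0.05*-0.1635 = -0.0035
  y_5 = -1.1403 - 0.05*-4.5611 = -0.9122
f(-0.0035, -0.9122) = 7*(-0.0035)^2 + 2*(-0.9122)^2 = 1.6644


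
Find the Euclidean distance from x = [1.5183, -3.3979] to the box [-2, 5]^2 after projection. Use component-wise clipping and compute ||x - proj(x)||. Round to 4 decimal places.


Project each component onto [-2, 5].
clip(1.5183) = 1.5183, clip(-3.3979) = -2.0
Projection = [1.5183, -2.0]
Squared diffs: [0.0, 1.9541]
Distance = sqrt(1.9541) = 1.3979


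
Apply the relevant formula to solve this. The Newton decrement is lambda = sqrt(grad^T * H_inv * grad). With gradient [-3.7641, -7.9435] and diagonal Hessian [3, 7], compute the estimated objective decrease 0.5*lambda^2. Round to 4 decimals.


Step 1: H is diagonal, so H^(-1) * g = [-1.2547, -1.1348].
Step 2: g^T H^(-1) g = sum_i g_i^2 / H_ii
  = (-3.7641)^2/3 + (-7.9435)^2/7
  = 4.7228 + 9.0142 = 13.737
Step 3: Objective decrease = 0.5 * g^T H^(-1) g = 6.8685


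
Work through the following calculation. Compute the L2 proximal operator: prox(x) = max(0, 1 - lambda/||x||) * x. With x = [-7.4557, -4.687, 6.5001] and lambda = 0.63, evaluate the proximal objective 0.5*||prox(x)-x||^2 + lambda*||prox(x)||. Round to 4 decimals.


Step 1: Compute ||x||.
||x|| = 10.9456
Step 2: Compute scaling factor.
scale = max(0, 1 - 0.63/10.9456) = 0.9424
Step 3: prox(x) = [-7.0266, -4.4172, 6.126]
||prox(x)|| = 10.3156
Step 4: Proximal objective.
0.5*||prox-x||^2 = 0.1985
lambda*||prox|| = 6.4988
Total = 6.6973


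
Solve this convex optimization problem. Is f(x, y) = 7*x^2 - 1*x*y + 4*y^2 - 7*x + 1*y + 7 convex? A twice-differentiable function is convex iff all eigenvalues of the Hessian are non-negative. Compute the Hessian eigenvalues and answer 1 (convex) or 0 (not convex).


The Hessian of f(x,y) = 7*x^2 - 1*x*y + 4*y^2 - 7*x + 1*y + 7 is:
H = [[14, -1], [-1, 8]]
Trace = 14 + 8 = 22
Determinant = 14*8 - (-1)^2 = 111
Discriminant = (22)^2 - 4*111 = 40.0
Eigenvalues: lambda_1 = 7.8377, lambda_2 = 14.1623
The function is convex.

1


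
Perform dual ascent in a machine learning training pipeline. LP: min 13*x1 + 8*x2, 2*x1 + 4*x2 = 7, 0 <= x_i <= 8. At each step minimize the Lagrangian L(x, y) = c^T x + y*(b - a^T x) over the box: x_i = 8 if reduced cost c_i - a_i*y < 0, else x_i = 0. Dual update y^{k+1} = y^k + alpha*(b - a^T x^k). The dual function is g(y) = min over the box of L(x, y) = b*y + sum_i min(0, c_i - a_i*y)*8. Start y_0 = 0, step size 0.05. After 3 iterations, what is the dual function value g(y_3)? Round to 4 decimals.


Dual ascent for LP: min 13*x1 + 8*x2, 2*x1 + 4*x2 = 7, 0 <= x_i <= 8
Step 1: y^k = 0.0, reduced costs: (13.0, 8.0)
  x^k = (0.0, 0.0), subgradient = b - a^T x = 7.0
  y^{k+1} = 0.0 + 0.05*7.0 = 0.35
Step 2: y^k = 0.35, reduced costs: (12.3, 6.6)
  x^k = (0.0, 0.0), subgradient = b - a^T x = 7.0
  y^{k+1} = 0.35 + 0.05*7.0 = 0.7
Step 3: y^k = 0.7, reduced costs: (11.6, 5.2)
  x^k = (0.0, 0.0), subgradient = b - a^T x = 7.0
  y^{k+1} = 0.7 + 0.05*7.0 = 1.05
Dual objective at y_3 = 1.05: reduced costs (10.9, 3.8), box minimizer x = (0.0, 0.0)
g(y_3) = b*y + (c1 - a1*y)*x1 + (c2 - a2*y)*x2 = 7*1.05 + 10.9*0.0 + 3.8*0.0 = 7.35 + 0.0 + 0.0 = 7.35


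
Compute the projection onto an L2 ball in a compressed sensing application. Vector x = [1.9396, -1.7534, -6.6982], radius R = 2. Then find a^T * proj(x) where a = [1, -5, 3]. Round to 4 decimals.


Step 1: Compute ||x|| (intermediates to 6 decimals).
||x|| = sqrt(1.9396^2 + (-1.7534)^2 + (-6.6982)^2) = 7.190434
Step 2: Project.
Since ||x|| > R, scale = R/||x|| = 2/7.190434 = 0.278147, proj(x) = scale * x
proj(x) = [0.539494, -0.487703, -1.863084]
Step 3: Dot product.
a^T * proj(x) = 1*0.539494 - 5*(-0.487703) + 3*(-1.863084) = -2.6112


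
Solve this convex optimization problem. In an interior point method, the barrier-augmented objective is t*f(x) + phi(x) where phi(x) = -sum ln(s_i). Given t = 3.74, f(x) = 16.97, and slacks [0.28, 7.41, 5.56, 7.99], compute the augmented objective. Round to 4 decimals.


Step 1: Compute log-barrier.
ln values: [-1.273, 2.0028, 1.7156, 2.0782]
phi = -(-1.273 + 2.0028 + 1.7156 + 2.0782) = -4.5237
Step 2: Compute augmented objective.
t*f(x) = 3.74*16.97 = 63.4678
Total = 63.4678 - 4.5237 = 58.9441


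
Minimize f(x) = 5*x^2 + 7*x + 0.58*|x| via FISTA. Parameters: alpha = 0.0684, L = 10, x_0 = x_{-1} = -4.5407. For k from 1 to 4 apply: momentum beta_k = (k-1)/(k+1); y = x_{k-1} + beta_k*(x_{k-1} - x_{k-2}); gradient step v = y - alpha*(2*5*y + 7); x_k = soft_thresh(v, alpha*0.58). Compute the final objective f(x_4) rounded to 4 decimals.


FISTA on f(x) = 5*x^2 + 7*x + 0.58*|x|
L = 10, alpha = 0.0684
Iteration 1: beta = 0.0, y = -4.5407 + 0.0*(-4.5407 + 4.5407) = -4.5407
  grad(y) = -38.407, v = y - alpha*grad = -1.9137
  prox(v) = soft_thresh(-1.9137, 0.0397) = -1.874
Iteration 2: beta = 0.3333, y = -1.874 + 0.3333*(-1.874 + 4.5407) = -0.9851
  grad(y) = -2.8509, v = y - alpha*grad = -0.7901
  prox(v) = soft_thresh(-0.7901, 0.0397) = -0.7504
Iteration 3: beta = 0.5, y = -0.7504 + 0.5*(-0.7504 + 1.874) = -0.1886
  grad(y) = 5.1137, v = y - alpha*grad = -0.5384
  prox(v) = soft_thresh(-0.5384, 0.0397) = -0.4987
Iteration 4: beta = 0.6, y = -0.4987 + 0.6*(-0.4987 + 0.7504) = -0.3477
  grad(y) = 3.5227, v = y - alpha*grad = -0.5887
  prox(v) = soft_thresh(-0.5887, 0.0397) = -0.549
f(x_4) = 5*(-0.549)^2 + 7*(-0.549) + 0.58*|-0.549| = -2.0176


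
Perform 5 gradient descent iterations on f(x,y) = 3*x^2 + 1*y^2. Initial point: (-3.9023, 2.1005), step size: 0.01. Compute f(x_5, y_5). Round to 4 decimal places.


Gradient descent on f(x,y) = 3*x^2 + 1*y^2.
Starting point: (-3.9023, 2.1005), alpha = 0.01
Step 1: grad_x = 2*3*-3.9023 = -23.4138, grad_y = 2*1*2.1005 = 4.201
  x_1 = -3.9023 - 0.01*-23.4138 = -3.6682
  y_1 = 2.1005 - 0.01*4.201 = 2.0585
Step 2: grad_x = 2*3*-3.6682 = -22.009, grad_y = 2*1*2.0585 = 4.117
  x_2 = -3.6682 - 0.01*-22.009 = -3.4481
  y_2 = 2.0585 - 0.01*4.117 = 2.0173
Step 3: grad_x = 2*3*-3.4481 = -20.6884, grad_y = 2*1*2.0173 = 4.0346
  x_3 = -3.4481 - 0.01*-20.6884 = -3.2412
  y_3 = 2.0173 - 0.01*4.0346 = 1.977
Step 4: grad_x = 2*3*-3.2412 = -19.4471, grad_y = 2*1*1.977 = 3.9539
  x_4 = -3.2412 - 0.01*-19.4471 = -3.0467
  y_4 = 1.977 - 0.01*3.9539 = 1.9374
Step 5: grad_x = 2*3*-3.0467 = -18.2803, grad_y = 2*1*1.9374 = 3.8749
  x_5 = -3.0467 - 0.01*-18.2803 = -2.8639
  y_5 = 1.9374 - 0.01*3.8749 = 1.8987
f(-2.8639, 1.8987) = 3*(-2.8639)^2 + 1*1.8987^2 = 28.211


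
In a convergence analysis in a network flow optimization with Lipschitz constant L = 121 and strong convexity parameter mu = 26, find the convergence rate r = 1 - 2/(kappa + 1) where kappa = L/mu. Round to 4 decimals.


Step 1: Compute the condition number.
kappa = L/mu = 121/26 = 4.6538
Step 2: Compute the convergence rate.
r = 1 - 2/(kappa + 1) = 1 - 2*mu/(L + mu) = (L - mu)/(L + mu) = 95/147 = 0.6463


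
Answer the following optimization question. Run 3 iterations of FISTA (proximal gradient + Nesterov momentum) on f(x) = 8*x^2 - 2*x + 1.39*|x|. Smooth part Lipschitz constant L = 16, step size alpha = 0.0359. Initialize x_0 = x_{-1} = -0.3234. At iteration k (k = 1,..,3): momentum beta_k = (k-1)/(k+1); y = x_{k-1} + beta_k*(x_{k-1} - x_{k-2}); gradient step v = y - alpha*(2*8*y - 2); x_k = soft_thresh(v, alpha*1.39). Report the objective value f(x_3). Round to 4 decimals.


FISTA on f(x) = 8*x^2 - 2*x + 1.39*|x|
L = 16, alpha = 0.0359
Iteration 1: beta = 0.0, y = -0.3234 + 0.0*(-0.3234 + 0.3234) = -0.3234
  grad(y) = -7.1744, v = y - alpha*grad = -0.0658
  prox(v) = soft_thresh(-0.0658, 0.0499) = -0.0159
Iteration 2: beta = 0.3333, y = -0.0159 + 0.3333*(-0.0159 + 0.3234) = 0.0865
  grad(y) = -0.6152, v = y - alpha*grad = 0.1086
  prox(v) = soft_thresh(0.1086, 0.0499) = 0.0587
Iteration 3: beta = 0.5, y = 0.0587 + 0.5*(0.0587 + 0.0159) = 0.0961
  grad(y) = -0.4629, v = y - alpha*grad = 0.1127
  prox(v) = soft_thresh(0.1127, 0.0499) = 0.0628
f(x_3) = 8*0.0628^2 - 2*0.0628 + 1.39*|0.0628| = -0.0068
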